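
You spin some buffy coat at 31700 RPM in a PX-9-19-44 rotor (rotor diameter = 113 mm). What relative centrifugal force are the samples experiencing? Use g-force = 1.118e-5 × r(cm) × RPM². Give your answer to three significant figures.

63500 g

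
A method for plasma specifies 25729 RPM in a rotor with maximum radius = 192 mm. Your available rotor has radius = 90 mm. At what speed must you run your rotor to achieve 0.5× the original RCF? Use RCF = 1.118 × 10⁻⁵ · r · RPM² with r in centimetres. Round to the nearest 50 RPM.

≈ 26550 RPM

Original rotor: r = 192 mm = 19.2 cm
RCF_original = 1.118 × 10⁻⁵ × 19.2 × (25729)² = 1.118 × 10⁻⁵ × 19.2 × 661,981,441 ≈ 142,098.3 × g
Target RCF = 0.5 × 142,098.3 ≈ 71,049.1 × g
Your rotor: r = 90 mm = 9.0 cm
71,049.1 = 1.118 × 10⁻⁵ × 9 × N²
N² = 71,049.1 / (10.062 × 10⁻⁵) = 706,113,099
N ≈ √706,113,099 ≈ 26,572.8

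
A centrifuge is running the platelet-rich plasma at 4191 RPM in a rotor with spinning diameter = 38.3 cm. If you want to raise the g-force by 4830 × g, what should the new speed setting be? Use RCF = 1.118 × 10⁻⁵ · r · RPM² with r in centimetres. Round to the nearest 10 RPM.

≈ 6330 RPM

r = 38.3 / 2 = 19.15 cm
Current RCF = 1.118 × 10⁻⁵ × 19.15 × (4191)² = 1.118 × 10⁻⁵ × 19.15 × 17,564,481 ≈ 3,760.5 × g
Target RCF = 3,760.5 + 4,830 = 8,590.5 × g
N² = 8,590.5 / (21.4097 × 10⁻⁵) = 40,124,336
N ≈ √40,124,336 ≈ 6,334.4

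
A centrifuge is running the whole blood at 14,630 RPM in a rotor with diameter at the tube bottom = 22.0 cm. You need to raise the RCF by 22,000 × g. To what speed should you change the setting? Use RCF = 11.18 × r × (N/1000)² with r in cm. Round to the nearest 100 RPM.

19800 RPM

r = 22.0 / 2 = 11 cm
Current RCF = 11.18 × 11 × (14.63)² = 11.18 × 11 × 214.0369 ≈ 26,322.3 × g
Target RCF = 26,322.3 + 22,000 = 48,322.3 × g
(N/1000)² = 48,322.3 / 122.98 = 392.9281
N = 1000 × √392.9281 ≈ 19,822.4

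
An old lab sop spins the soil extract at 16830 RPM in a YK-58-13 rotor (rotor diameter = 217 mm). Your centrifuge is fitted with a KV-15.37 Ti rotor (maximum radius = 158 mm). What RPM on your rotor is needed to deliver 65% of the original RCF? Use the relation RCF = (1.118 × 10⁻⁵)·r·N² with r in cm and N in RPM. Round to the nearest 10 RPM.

Original rotor: r = 217 mm / 2 = 108.5 mm = 10.85 cm
RCF = 1.118 × 10⁻⁵ × r × N²
RCF_original = 1.118 × 10⁻⁵ × 10.85 × (16830)² = 1.118 × 10⁻⁵ × 10.85 × 283,248,900 ≈ 34,358.9 × g
Target RCF = 0.65 × 34,358.9 ≈ 22,333.3 × g
Your rotor: r = 158 mm = 15.8 cm
22,333.3 = 1.118 × 10⁻⁵ × 15.8 × N²
N² = 22,333.3 / (17.6644 × 10⁻⁵) = 126,431,127
N ≈ √126,431,127 ≈ 11,244.2

11240 RPM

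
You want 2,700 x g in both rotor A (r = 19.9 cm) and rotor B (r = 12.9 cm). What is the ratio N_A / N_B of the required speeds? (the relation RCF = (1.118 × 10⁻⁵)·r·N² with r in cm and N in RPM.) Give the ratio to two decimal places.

At fixed RCF, N ∝ 1/√r, so N_A/N_B = √(r_B/r_A) = √(12.9/19.9) = √0.648241 = 0.8051.

0.81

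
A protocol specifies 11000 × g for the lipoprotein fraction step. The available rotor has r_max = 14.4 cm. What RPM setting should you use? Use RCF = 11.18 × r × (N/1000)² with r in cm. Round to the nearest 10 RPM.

11,000 = 11.18 × 14.4 × (N/1000)²
(N/1000)² = 11,000 / 160.992 = 68.32638
N = 1000 × √68.32638 ≈ 8,266.0

N ≈ 8270 RPM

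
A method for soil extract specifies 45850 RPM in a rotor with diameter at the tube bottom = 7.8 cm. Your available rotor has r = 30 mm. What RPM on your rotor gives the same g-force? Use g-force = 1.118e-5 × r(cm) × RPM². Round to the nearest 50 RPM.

≈ 52300 RPM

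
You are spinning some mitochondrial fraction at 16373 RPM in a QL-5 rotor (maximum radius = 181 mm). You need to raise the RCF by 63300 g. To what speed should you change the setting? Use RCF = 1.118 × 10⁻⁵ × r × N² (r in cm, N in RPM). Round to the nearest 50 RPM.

r = 181 mm = 18.1 cm
Current RCF = 1.118 × 10⁻⁵ × 18.1 × (16373)² = 1.118 × 10⁻⁵ × 18.1 × 268,075,129 ≈ 54,247.1 × g
Target RCF = 54,247.1 + 63,300 = 117,547.1 × g
N² = 117,547.1 / (20.2358 × 10⁻⁵) = 580,886,844
N ≈ √580,886,844 ≈ 24,101.6

≈ 24100 RPM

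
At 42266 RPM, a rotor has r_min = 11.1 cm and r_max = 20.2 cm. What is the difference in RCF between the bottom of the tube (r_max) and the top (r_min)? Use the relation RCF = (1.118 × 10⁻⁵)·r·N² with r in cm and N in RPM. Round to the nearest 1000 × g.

ΔRCF = 1.118 × 10⁻⁵ × (r_max − r_min) × N² = 1.118 × 10⁻⁵ × 9.1 × 1,786,414,756 ≈ 181,746.3

≈ 182000 × g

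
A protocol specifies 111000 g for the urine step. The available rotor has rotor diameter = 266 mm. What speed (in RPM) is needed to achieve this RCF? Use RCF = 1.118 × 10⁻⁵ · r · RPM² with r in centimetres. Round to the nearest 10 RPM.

27320 RPM

r = 266 mm / 2 = 133 mm = 13.3 cm
111,000 = 1.118 × 10⁻⁵ × 13.3 × N²
N² = 111,000 / (14.8694 × 10⁻⁵) = 746,499,523
N ≈ √746,499,523 ≈ 27,322.1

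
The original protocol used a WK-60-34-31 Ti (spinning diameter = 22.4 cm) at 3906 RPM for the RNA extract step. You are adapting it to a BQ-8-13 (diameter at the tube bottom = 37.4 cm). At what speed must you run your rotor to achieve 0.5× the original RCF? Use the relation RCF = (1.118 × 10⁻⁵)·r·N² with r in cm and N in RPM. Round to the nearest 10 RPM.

Original rotor: r = 22.4 / 2 = 11.2 cm
RCF_original = 1.118 × 10⁻⁵ × 11.2 × (3906)² = 1.118 × 10⁻⁵ × 11.2 × 15,256,836 ≈ 1,910.4 × g
Target RCF = 0.5 × 1,910.4 ≈ 955.2 × g
Your rotor: r = 37.4 / 2 = 18.7 cm
955.2 = 1.118 × 10⁻⁵ × 18.7 × N²
N² = 955.2 / (20.9066 × 10⁻⁵) = 4,568,892
N ≈ √4,568,892 ≈ 2,137.5

2140 RPM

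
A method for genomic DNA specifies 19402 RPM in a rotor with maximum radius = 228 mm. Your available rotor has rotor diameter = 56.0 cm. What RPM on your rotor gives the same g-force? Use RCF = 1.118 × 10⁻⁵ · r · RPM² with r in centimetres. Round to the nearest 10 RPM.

≈ 17510 RPM

Original rotor: r = 228 mm = 22.8 cm
RCF_original = 1.118 × 10⁻⁵ × 22.8 × (19402)² = 1.118 × 10⁻⁵ × 22.8 × 376,437,604 ≈ 95,955.5 × g
Your rotor: r = 56.0 / 2 = 28 cm
95,955.5 = 1.118 × 10⁻⁵ × 28 × N²
N² = 95,955.5 / (31.304 × 10⁻⁵) = 306,527,920
N ≈ √306,527,920 ≈ 17,507.9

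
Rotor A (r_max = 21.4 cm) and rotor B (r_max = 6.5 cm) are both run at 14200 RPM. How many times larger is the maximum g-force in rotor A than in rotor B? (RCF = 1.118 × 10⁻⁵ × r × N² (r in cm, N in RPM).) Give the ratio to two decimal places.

3.29

At fixed N, RCF ∝ r, so RCF_A/RCF_B = r_A/r_B = 21.4 / 6.5 = 3.2923.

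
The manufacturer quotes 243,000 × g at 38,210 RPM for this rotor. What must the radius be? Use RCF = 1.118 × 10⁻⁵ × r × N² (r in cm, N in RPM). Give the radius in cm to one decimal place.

243000 = 1.118 × 10⁻⁵ × r × (38210)²
r = 243000 / (1.118 × 10⁻⁵ × 1,460,004,100) = 243000 / 16322.85 ≈ 14.887 cm

14.9 cm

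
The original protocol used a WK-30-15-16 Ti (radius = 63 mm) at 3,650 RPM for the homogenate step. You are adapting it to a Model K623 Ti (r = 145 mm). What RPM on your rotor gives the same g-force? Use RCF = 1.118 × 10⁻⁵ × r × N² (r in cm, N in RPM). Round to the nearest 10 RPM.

2410 RPM

Original rotor: r = 63 mm = 6.3 cm
RCF_original = 1.118 × 10⁻⁵ × 6.3 × (3650)² = 1.118 × 10⁻⁵ × 6.3 × 13,322,500 ≈ 938.4 × g
Your rotor: r = 145 mm = 14.5 cm
938.4 = 1.118 × 10⁻⁵ × 14.5 × N²
N² = 938.4 / (16.211 × 10⁻⁵) = 5,788,662
N ≈ √5,788,662 ≈ 2,406.0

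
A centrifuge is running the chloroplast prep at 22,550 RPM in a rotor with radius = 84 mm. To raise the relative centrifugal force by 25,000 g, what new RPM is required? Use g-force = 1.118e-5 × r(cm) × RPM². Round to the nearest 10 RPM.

r = 84 mm = 8.4 cm
Current RCF = 1.118 × 10⁻⁵ × 8.4 × (22550)² = 1.118 × 10⁻⁵ × 8.4 × 508,502,500 ≈ 47,754.5 × g
Target RCF = 47,754.5 + 25,000 = 72,754.5 × g
N² = 72,754.5 / (9.3912 × 10⁻⁵) = 774,709,302
N ≈ √774,709,302 ≈ 27,833.6

N₂ ≈ 27830 RPM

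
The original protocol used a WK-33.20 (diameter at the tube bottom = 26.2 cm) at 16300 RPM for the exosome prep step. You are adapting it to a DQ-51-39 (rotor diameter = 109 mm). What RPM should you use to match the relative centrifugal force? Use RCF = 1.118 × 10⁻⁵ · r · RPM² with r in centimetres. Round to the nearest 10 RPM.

25270 RPM

Original rotor: r = 26.2 / 2 = 13.1 cm
RCF = 1.118 × 10⁻⁵ × r × N²
RCF_original = 1.118 × 10⁻⁵ × 13.1 × (16300)² = 1.118 × 10⁻⁵ × 13.1 × 265,690,000 ≈ 38,912.4 × g
Your rotor: r = 109 mm / 2 = 54.5 mm = 5.45 cm
38,912.4 = 1.118 × 10⁻⁵ × 5.45 × N²
N² = 38,912.4 / (6.0931 × 10⁻⁵) = 638,630,582
N ≈ √638,630,582 ≈ 25,271.1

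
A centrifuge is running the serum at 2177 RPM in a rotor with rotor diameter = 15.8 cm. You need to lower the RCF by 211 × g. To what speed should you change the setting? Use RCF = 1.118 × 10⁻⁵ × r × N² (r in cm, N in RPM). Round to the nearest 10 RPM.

1530 RPM

r = 15.8 / 2 = 7.9 cm
Current RCF = 1.118 × 10⁻⁵ × 7.9 × (2177)² = 1.118 × 10⁻⁵ × 7.9 × 4,739,329 ≈ 418.6 × g
Target RCF = 418.6 − 211 = 207.6 × g
N² = 207.6 / (8.8322 × 10⁻⁵) = 2,350,490
N ≈ √2,350,490 ≈ 1,533.1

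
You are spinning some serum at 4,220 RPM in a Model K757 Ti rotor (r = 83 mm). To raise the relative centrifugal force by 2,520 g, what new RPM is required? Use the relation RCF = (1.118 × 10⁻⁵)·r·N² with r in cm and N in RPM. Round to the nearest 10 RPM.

N₂ ≈ 6710 RPM

r = 83 mm = 8.3 cm
Current RCF = 1.118 × 10⁻⁵ × 8.3 × (4220)² = 1.118 × 10⁻⁵ × 8.3 × 17,808,400 ≈ 1,652.5 × g
Target RCF = 1,652.5 + 2,520 = 4,172.5 × g
N² = 4,172.5 / (9.2794 × 10⁻⁵) = 44,965,192
N ≈ √44,965,192 ≈ 6,705.6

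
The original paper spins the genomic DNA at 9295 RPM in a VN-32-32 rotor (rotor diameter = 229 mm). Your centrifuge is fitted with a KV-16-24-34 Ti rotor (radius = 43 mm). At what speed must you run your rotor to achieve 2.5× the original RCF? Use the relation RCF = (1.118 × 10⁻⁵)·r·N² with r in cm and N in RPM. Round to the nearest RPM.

Original rotor: r = 229 mm / 2 = 114.5 mm = 11.45 cm
RCF_original = 1.118 × 10⁻⁵ × 11.45 × (9295)² = 1.118 × 10⁻⁵ × 11.45 × 86,397,025 ≈ 11,059.8 × g
Target RCF = 2.5 × 11,059.8 ≈ 27,649.5 × g
Your rotor: r = 43 mm = 4.3 cm
27,649.5 = 1.118 × 10⁻⁵ × 4.3 × N²
N² = 27,649.5 / (4.8074 × 10⁻⁵) = 575,144,569
N ≈ √575,144,569 ≈ 23,982.2

23982 RPM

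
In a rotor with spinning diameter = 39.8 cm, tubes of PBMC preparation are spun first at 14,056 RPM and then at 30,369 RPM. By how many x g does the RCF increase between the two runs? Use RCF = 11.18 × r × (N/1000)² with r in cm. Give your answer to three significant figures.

r = 39.8 / 2 = 19.9 cm
RCF₁ = 11.18 × 19.9 × (14.056)² = 11.18 × 19.9 × 197.571136 ≈ 43,956 × g
RCF₂ = 11.18 × 19.9 × (30.369)² = 11.18 × 19.9 × 922.276161 ≈ 205,189.8 × g
Increase = 205,189.8 − 43,956 = 161,233.8

≈ 161000 x g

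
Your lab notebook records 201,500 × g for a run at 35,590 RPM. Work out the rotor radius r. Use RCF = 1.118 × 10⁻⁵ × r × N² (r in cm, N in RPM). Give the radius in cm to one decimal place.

14.2 cm

201500 = 1.118 × 10⁻⁵ × r × (35590)²
r = 201500 / (1.118 × 10⁻⁵ × 1,266,648,100) = 201500 / 14161.13 ≈ 14.229 cm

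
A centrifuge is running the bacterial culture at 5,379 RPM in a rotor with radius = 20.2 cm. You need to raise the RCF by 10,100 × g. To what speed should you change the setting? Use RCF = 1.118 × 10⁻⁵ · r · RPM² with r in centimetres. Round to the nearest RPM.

Current RCF = 1.118 × 10⁻⁵ × 20.2 × (5379)² = 1.118 × 10⁻⁵ × 20.2 × 28,933,641 ≈ 6,534.3 × g
Target RCF = 6,534.3 + 10,100 = 16,634.3 × g
N² = 16,634.3 / (22.5836 × 10⁻⁵) = 73,656,547
N ≈ √73,656,547 ≈ 8,582.3

N₂ ≈ 8582 RPM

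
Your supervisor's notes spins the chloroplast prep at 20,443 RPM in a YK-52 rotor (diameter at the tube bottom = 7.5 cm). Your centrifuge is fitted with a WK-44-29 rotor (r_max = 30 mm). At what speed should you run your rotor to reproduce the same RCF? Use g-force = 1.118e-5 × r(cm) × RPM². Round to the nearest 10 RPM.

22860 RPM

Original rotor: r = 7.5 / 2 = 3.75 cm
RCF_original = 1.118 × 10⁻⁵ × 3.75 × (20443)² = 1.118 × 10⁻⁵ × 3.75 × 417,916,249 ≈ 17,521.1 × g
Your rotor: r = 30 mm = 3.0 cm
17,521.1 = 1.118 × 10⁻⁵ × 3 × N²
N² = 17,521.1 / (3.354 × 10⁻⁵) = 522,394,156
N ≈ √522,394,156 ≈ 22,855.9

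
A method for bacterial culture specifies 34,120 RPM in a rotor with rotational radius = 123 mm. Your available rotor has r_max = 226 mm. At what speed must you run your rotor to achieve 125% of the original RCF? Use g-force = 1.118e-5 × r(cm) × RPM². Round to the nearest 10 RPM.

≈ 28140 RPM

Original rotor: r = 123 mm = 12.3 cm
RCF_original = 1.118 × 10⁻⁵ × 12.3 × (34120)² = 1.118 × 10⁻⁵ × 12.3 × 1,164,174,400 ≈ 160,090.3 × g
Target RCF = 1.25 × 160,090.3 ≈ 200,112.9 × g
Your rotor: r = 226 mm = 22.6 cm
200,112.9 = 1.118 × 10⁻⁵ × 22.6 × N²
N² = 200,112.9 / (25.2668 × 10⁻⁵) = 791,999,383
N ≈ √791,999,383 ≈ 28,142.5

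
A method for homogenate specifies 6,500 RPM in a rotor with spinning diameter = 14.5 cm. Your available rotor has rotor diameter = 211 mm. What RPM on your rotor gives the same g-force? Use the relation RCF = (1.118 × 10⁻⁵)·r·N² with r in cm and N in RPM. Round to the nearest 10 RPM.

Original rotor: r = 14.5 / 2 = 7.25 cm
RCF = 1.118 × 10⁻⁵ × r × N²
RCF_original = 1.118 × 10⁻⁵ × 7.25 × (6500)² = 1.118 × 10⁻⁵ × 7.25 × 42,250,000 ≈ 3,424.6 × g
Your rotor: r = 211 mm / 2 = 105.5 mm = 10.55 cm
3,424.6 = 1.118 × 10⁻⁵ × 10.55 × N²
N² = 3,424.6 / (11.7949 × 10⁻⁵) = 29,034,583
N ≈ √29,034,583 ≈ 5,388.4

5390 RPM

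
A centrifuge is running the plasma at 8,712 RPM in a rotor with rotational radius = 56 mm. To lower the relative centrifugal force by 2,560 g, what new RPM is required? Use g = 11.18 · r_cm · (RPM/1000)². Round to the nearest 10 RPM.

N₂ ≈ 5920 RPM

r = 56 mm = 5.6 cm
Current RCF = 11.18 × 5.6 × (8.712)² = 11.18 × 5.6 × 75.898944 ≈ 4,751.9 × g
Target RCF = 4,751.9 − 2,560 = 2,191.9 × g
(N/1000)² = 2,191.9 / 62.608 = 35.0099
N = 1000 × √35.0099 ≈ 5,916.9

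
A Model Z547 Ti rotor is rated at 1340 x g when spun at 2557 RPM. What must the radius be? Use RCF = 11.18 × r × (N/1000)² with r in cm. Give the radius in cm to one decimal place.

≈ 18.3 cm

1340 = 11.18 × r × (2.557)²
r = 1340 / (11.18 × 6.538249) = 1340 / 73.09762 ≈ 18.332 cm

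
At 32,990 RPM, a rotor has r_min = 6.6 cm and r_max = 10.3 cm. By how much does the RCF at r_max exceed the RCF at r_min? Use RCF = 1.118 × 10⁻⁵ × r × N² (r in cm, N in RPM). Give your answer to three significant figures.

RCF_max = 1.118 × 10⁻⁵ × 10.3 × (32990)² = 1.118 × 10⁻⁵ × 10.3 × 1,088,340,100 ≈ 125,326.7 × g
RCF_min = 1.118 × 10⁻⁵ × 6.6 × (32990)² = 1.118 × 10⁻⁵ × 6.6 × 1,088,340,100 ≈ 80,306.4 × g
ΔRCF = 125,326.7 − 80,306.4 = 45,020.3

45000 g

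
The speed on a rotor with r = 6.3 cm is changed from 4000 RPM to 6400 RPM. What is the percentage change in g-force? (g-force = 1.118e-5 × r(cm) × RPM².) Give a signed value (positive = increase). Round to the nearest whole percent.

RCF ∝ N², so the ratio is (6400/4000)² = (1.600000)² = 2.5600.
Change = 2.5600 − 1 = +1.5600 → +156.0%.

+156%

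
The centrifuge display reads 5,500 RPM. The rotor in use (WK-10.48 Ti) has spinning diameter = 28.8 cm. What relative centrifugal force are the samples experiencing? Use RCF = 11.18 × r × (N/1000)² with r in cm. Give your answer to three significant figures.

r = 28.8 / 2 = 14.4 cm
RCF = 11.18 × 14.4 × (5.5)² = 11.18 × 14.4 × 30.25 ≈ 4,870 × g

4870 × g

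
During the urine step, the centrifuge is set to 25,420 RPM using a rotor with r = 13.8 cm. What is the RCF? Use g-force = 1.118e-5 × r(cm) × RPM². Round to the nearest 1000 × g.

RCF ≈ 100000 g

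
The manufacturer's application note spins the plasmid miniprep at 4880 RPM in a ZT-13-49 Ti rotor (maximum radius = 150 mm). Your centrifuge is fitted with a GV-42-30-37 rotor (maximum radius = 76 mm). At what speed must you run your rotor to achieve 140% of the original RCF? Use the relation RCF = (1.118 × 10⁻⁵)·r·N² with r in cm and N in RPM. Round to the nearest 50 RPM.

Original rotor: r = 150 mm = 15.0 cm
RCF_original = 1.118 × 10⁻⁵ × 15 × (4880)² = 1.118 × 10⁻⁵ × 15 × 23,814,400 ≈ 3,993.7 × g
Target RCF = 1.4 × 3,993.7 ≈ 5,591.2 × g
Your rotor: r = 76 mm = 7.6 cm
5,591.2 = 1.118 × 10⁻⁵ × 7.6 × N²
N² = 5,591.2 / (8.4968 × 10⁻⁵) = 65,803,597
N ≈ √65,803,597 ≈ 8,111.9

8100 RPM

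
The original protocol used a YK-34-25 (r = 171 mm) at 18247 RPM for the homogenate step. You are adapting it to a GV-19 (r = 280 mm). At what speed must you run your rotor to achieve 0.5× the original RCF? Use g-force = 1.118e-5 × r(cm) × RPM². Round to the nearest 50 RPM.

Original rotor: r = 171 mm = 17.1 cm
RCF_original = 1.118 × 10⁻⁵ × 17.1 × (18247)² = 1.118 × 10⁻⁵ × 17.1 × 332,953,009 ≈ 63,653.3 × g
Target RCF = 0.5 × 63,653.3 ≈ 31,826.7 × g
Your rotor: r = 280 mm = 28.0 cm
31,826.7 = 1.118 × 10⁻⁵ × 28 × N²
N² = 31,826.7 / (31.304 × 10⁻⁵) = 101,669,755
N ≈ √101,669,755 ≈ 10,083.1

≈ 10100 RPM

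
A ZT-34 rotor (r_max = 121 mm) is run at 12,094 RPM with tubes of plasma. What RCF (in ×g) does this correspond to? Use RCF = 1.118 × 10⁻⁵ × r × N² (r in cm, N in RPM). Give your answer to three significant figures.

RCF ≈ 19800 ×g

r = 121 mm = 12.1 cm
RCF = 1.118 × 10⁻⁵ × 12.1 × (12094)² = 1.118 × 10⁻⁵ × 12.1 × 146,264,836 ≈ 19,786.4 × g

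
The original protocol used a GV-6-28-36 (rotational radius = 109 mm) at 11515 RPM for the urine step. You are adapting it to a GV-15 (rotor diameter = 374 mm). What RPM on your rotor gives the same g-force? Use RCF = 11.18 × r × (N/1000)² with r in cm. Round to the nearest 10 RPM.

≈ 8790 RPM

Original rotor: r = 109 mm = 10.9 cm
RCF = 11.18 × r × (N/1000)²
RCF_original = 11.18 × 10.9 × (11.515)² = 11.18 × 10.9 × 132.595225 ≈ 16,158.3 × g
Your rotor: r = 374 mm / 2 = 187 mm = 18.7 cm
16,158.3 = 11.18 × 18.7 × (N/1000)²
(N/1000)² = 16,158.3 / 209.066 = 77.28803
N = 1000 × √77.28803 ≈ 8,791.4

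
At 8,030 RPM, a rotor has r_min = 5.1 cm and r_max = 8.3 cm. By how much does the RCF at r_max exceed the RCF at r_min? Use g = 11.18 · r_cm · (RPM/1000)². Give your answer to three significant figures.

ΔRCF ≈ 2310 × g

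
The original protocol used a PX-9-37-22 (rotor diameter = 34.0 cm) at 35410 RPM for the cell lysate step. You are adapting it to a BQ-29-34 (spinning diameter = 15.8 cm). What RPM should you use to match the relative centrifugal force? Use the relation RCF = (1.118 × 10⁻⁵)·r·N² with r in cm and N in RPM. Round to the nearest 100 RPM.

Original rotor: r = 34.0 / 2 = 17 cm
RCF_original = 1.118 × 10⁻⁵ × 17 × (35410)² = 1.118 × 10⁻⁵ × 17 × 1,253,868,100 ≈ 238,310.2 × g
Your rotor: r = 15.8 / 2 = 7.9 cm
238,310.2 = 1.118 × 10⁻⁵ × 7.9 × N²
N² = 238,310.2 / (8.8322 × 10⁻⁵) = 2,698,197,505
N ≈ √2,698,197,505 ≈ 51,944.2

51900 RPM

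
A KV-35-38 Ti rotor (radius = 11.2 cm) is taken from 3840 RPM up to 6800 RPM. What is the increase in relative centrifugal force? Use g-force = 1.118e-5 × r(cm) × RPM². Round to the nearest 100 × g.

3900 x g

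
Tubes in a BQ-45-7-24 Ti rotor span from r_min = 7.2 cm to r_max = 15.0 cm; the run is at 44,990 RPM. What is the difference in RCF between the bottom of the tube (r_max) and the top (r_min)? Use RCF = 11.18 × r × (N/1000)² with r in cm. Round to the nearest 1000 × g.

ΔRCF = 11.18 × (r_max − r_min) × (N/1000)² = 11.18 × 7.8 × 2,024.1001 ≈ 176,509.6

ΔRCF ≈ 177000 g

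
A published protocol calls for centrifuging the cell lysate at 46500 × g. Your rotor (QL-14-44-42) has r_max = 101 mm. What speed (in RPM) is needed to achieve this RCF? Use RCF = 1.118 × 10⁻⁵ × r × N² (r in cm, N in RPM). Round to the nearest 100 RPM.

≈ 20300 RPM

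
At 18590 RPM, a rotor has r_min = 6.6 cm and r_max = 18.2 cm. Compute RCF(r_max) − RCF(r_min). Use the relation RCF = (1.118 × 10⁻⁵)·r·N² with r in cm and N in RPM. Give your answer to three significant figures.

ΔRCF ≈ 44800 x g

RCF_max = 1.118 × 10⁻⁵ × 18.2 × (18590)² = 1.118 × 10⁻⁵ × 18.2 × 345,588,100 ≈ 70,318.9 × g
RCF_min = 1.118 × 10⁻⁵ × 6.6 × (18590)² = 1.118 × 10⁻⁵ × 6.6 × 345,588,100 ≈ 25,500.3 × g
ΔRCF = 70,318.9 − 25,500.3 = 44,818.6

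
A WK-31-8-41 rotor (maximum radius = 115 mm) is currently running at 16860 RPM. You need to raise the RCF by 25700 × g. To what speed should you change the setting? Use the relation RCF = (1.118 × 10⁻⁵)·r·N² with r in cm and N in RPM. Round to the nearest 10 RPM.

N₂ ≈ 22000 RPM

r = 115 mm = 11.5 cm
Current RCF = 1.118 × 10⁻⁵ × 11.5 × (16860)² = 1.118 × 10⁻⁵ × 11.5 × 284,259,600 ≈ 36,547.3 × g
Target RCF = 36,547.3 + 25,700 = 62,247.3 × g
N² = 62,247.3 / (12.857 × 10⁻⁵) = 484,151,046
N ≈ √484,151,046 ≈ 22,003.4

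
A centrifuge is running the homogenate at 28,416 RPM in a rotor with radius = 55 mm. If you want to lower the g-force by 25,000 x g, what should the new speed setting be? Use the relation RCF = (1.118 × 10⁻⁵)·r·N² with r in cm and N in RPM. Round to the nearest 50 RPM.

N₂ ≈ 20000 RPM

r = 55 mm = 5.5 cm
Current RCF = 1.118 × 10⁻⁵ × 5.5 × (28416)² = 1.118 × 10⁻⁵ × 5.5 × 807,469,056 ≈ 49,651.3 × g
Target RCF = 49,651.3 − 25,000 = 24,651.3 × g
N² = 24,651.3 / (6.149 × 10⁻⁵) = 400,899,333
N ≈ √400,899,333 ≈ 20,022.5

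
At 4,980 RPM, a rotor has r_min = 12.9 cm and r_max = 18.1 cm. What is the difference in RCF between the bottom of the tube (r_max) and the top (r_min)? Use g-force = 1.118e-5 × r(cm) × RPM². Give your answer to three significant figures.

ΔRCF = 1.118 × 10⁻⁵ × (r_max − r_min) × N² = 1.118 × 10⁻⁵ × 5.2 × 24,800,400 ≈ 1,441.8

≈ 1440 ×g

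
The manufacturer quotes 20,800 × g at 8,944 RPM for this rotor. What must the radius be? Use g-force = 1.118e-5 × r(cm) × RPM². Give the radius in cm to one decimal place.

23.3 cm

20800 = 1.118 × 10⁻⁵ × r × (8944)²
r = 20800 / (1.118 × 10⁻⁵ × 79,995,136) = 20800 / 894.3456 ≈ 23.257 cm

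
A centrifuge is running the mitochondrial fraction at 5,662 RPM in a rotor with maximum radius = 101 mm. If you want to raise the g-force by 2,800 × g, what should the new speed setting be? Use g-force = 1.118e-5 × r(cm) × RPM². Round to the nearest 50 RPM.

≈ 7550 RPM

r = 101 mm = 10.1 cm
Current RCF = 1.118 × 10⁻⁵ × 10.1 × (5662)² = 1.118 × 10⁻⁵ × 10.1 × 32,058,244 ≈ 3,620 × g
Target RCF = 3,620 + 2,800 = 6,420 × g
N² = 6,420 / (11.2918 × 10⁻⁵) = 56,855,417
N ≈ √56,855,417 ≈ 7,540.3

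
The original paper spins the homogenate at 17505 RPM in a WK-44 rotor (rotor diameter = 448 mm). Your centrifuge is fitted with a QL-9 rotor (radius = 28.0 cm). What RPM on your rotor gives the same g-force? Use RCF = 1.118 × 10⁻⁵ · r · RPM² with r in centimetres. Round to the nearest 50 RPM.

≈ 15650 RPM

Original rotor: r = 448 mm / 2 = 224 mm = 22.4 cm
RCF_original = 1.118 × 10⁻⁵ × 22.4 × (17505)² = 1.118 × 10⁻⁵ × 22.4 × 306,425,025 ≈ 76,738.6 × g
76,738.6 = 1.118 × 10⁻⁵ × 28 × N²
N² = 76,738.6 / (31.304 × 10⁻⁵) = 245,139,918
N ≈ √245,139,918 ≈ 15,656.9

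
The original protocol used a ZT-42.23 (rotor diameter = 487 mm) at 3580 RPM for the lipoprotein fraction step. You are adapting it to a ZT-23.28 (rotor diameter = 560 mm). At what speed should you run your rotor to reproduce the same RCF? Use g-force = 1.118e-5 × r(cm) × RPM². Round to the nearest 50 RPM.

≈ 3350 RPM

Original rotor: r = 487 mm / 2 = 243.5 mm = 24.35 cm
RCF_original = 1.118 × 10⁻⁵ × 24.35 × (3580)² = 1.118 × 10⁻⁵ × 24.35 × 12,816,400 ≈ 3,489 × g
Your rotor: r = 560 mm / 2 = 280 mm = 28 cm
3,489 = 1.118 × 10⁻⁵ × 28 × N²
N² = 3,489 / (31.304 × 10⁻⁵) = 11,145,541
N ≈ √11,145,541 ≈ 3,338.5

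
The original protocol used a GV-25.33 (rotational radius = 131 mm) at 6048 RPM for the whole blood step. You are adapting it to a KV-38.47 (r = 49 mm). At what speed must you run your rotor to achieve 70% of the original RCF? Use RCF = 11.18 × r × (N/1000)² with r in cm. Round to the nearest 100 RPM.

≈ 8300 RPM

Original rotor: r = 131 mm = 13.1 cm
RCF_original = 11.18 × 13.1 × (6.048)² = 11.18 × 13.1 × 36.578304 ≈ 5,357.2 × g
Target RCF = 0.7 × 5,357.2 ≈ 3,750 × g
Your rotor: r = 49 mm = 4.9 cm
3,750 = 11.18 × 4.9 × (N/1000)²
(N/1000)² = 3,750 / 54.782 = 68.45314
N = 1000 × √68.45314 ≈ 8,273.6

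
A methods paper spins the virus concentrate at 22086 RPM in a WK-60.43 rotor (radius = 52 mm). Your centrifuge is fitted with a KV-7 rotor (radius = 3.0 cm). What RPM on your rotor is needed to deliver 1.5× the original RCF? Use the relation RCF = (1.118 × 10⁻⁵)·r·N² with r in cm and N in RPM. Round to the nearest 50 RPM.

Original rotor: r = 52 mm = 5.2 cm
RCF_original = 1.118 × 10⁻⁵ × 5.2 × (22086)² = 1.118 × 10⁻⁵ × 5.2 × 487,791,396 ≈ 28,358.2 × g
Target RCF = 1.5 × 28,358.2 ≈ 42,537.3 × g
42,537.3 = 1.118 × 10⁻⁵ × 3 × N²
N² = 42,537.3 / (3.354 × 10⁻⁵) = 1,268,255,814
N ≈ √1,268,255,814 ≈ 35,612.6

35600 RPM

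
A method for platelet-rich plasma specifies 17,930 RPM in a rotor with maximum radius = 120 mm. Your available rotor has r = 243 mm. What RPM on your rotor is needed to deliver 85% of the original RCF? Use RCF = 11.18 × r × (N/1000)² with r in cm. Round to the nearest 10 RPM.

11620 RPM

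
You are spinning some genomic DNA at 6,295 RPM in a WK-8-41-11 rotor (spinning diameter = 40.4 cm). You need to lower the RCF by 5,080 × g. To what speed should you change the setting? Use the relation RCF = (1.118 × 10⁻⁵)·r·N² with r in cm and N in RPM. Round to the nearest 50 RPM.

4150 RPM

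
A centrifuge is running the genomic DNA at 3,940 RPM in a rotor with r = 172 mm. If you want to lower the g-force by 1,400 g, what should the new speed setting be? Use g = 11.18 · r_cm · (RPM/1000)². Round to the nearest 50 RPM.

r = 172 mm = 17.2 cm
Current RCF = 11.18 × 17.2 × (3.94)² = 11.18 × 17.2 × 15.5236 ≈ 2,985.1 × g
Target RCF = 2,985.1 − 1,400 = 1,585.1 × g
(N/1000)² = 1,585.1 / 192.296 = 8.243021
N = 1000 × √8.243021 ≈ 2,871.1

N₂ ≈ 2850 RPM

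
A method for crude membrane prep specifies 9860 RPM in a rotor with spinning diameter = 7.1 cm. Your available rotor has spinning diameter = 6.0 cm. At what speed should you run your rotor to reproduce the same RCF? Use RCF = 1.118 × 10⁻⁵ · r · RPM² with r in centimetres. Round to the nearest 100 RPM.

Original rotor: r = 7.1 / 2 = 3.55 cm
RCF = 1.118 × 10⁻⁵ × r × N²
RCF_original = 1.118 × 10⁻⁵ × 3.55 × (9860)² = 1.118 × 10⁻⁵ × 3.55 × 97,219,600 ≈ 3,858.5 × g
Your rotor: r = 6.0 / 2 = 3 cm
3,858.5 = 1.118 × 10⁻⁵ × 3 × N²
N² = 3,858.5 / (3.354 × 10⁻⁵) = 115,041,741
N ≈ √115,041,741 ≈ 10,725.8

≈ 10700 RPM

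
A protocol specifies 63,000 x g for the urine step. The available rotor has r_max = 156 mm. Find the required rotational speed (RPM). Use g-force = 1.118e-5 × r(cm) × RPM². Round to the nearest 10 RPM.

r = 156 mm = 15.6 cm
63,000 = 1.118 × 10⁻⁵ × 15.6 × N²
N² = 63,000 / (17.4408 × 10⁻⁵) = 361,221,962
N ≈ √361,221,962 ≈ 19,005.8

≈ 19010 RPM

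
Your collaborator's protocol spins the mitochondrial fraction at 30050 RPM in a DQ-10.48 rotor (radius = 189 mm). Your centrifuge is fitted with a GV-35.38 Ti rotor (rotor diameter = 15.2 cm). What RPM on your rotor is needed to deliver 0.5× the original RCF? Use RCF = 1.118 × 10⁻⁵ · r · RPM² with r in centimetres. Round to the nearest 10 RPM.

Original rotor: r = 189 mm = 18.9 cm
RCF_original = 1.118 × 10⁻⁵ × 18.9 × (30050)² = 1.118 × 10⁻⁵ × 18.9 × 903,002,500 ≈ 190,806.2 × g
Target RCF = 0.5 × 190,806.2 ≈ 95,403.1 × g
Your rotor: r = 15.2 / 2 = 7.6 cm
95,403.1 = 1.118 × 10⁻⁵ × 7.6 × N²
N² = 95,403.1 / (8.4968 × 10⁻⁵) = 1,122,812,118
N ≈ √1,122,812,118 ≈ 33,508.4

≈ 33510 RPM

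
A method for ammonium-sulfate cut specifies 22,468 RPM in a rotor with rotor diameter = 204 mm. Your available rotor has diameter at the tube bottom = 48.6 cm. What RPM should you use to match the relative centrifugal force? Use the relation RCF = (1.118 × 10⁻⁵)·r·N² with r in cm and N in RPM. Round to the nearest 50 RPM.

14550 RPM

Original rotor: r = 204 mm / 2 = 102 mm = 10.2 cm
RCF_original = 1.118 × 10⁻⁵ × 10.2 × (22468)² = 1.118 × 10⁻⁵ × 10.2 × 504,811,024 ≈ 57,566.6 × g
Your rotor: r = 48.6 / 2 = 24.3 cm
57,566.6 = 1.118 × 10⁻⁵ × 24.3 × N²
N² = 57,566.6 / (27.1674 × 10⁻⁵) = 211,895,875
N ≈ √211,895,875 ≈ 14,556.6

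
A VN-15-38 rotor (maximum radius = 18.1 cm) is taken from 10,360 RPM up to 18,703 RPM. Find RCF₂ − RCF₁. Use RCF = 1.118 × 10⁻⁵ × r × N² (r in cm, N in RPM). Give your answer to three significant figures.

49100 ×g

RCF₁ = 1.118 × 10⁻⁵ × 18.1 × (10360)² = 1.118 × 10⁻⁵ × 18.1 × 107,329,600 ≈ 21,719 × g
RCF₂ = 1.118 × 10⁻⁵ × 18.1 × (18703)² = 1.118 × 10⁻⁵ × 18.1 × 349,802,209 ≈ 70,785.3 × g
Increase = 70,785.3 − 21,719 = 49,066.3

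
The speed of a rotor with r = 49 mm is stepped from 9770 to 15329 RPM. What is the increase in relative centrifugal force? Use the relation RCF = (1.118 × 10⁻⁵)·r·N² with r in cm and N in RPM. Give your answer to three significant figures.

r = 49 mm = 4.9 cm
RCF₁ = 1.118 × 10⁻⁵ × 4.9 × (9770)² = 1.118 × 10⁻⁵ × 4.9 × 95,452,900 ≈ 5,229.1 × g
RCF₂ = 1.118 × 10⁻⁵ × 4.9 × (15329)² = 1.118 × 10⁻⁵ × 4.9 × 234,978,241 ≈ 12,872.6 × g
Increase = 12,872.6 − 5,229.1 = 7,643.5

7640 ×g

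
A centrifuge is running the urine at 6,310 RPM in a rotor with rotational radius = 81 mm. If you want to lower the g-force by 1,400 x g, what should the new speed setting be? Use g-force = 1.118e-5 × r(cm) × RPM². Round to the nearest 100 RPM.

N₂ ≈ 4900 RPM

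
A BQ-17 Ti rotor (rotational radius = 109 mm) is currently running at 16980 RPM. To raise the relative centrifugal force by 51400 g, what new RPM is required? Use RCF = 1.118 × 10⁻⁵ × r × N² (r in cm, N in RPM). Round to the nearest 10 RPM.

26650 RPM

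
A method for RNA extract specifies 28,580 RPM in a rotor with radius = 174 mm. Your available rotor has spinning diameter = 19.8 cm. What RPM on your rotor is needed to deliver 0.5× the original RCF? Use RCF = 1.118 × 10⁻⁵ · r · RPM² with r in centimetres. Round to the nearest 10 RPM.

26790 RPM

Original rotor: r = 174 mm = 17.4 cm
RCF_original = 1.118 × 10⁻⁵ × 17.4 × (28580)² = 1.118 × 10⁻⁵ × 17.4 × 816,816,400 ≈ 158,896.9 × g
Target RCF = 0.5 × 158,896.9 ≈ 79,448.4 × g
Your rotor: r = 19.8 / 2 = 9.9 cm
79,448.4 = 1.118 × 10⁻⁵ × 9.9 × N²
N² = 79,448.4 / (11.0682 × 10⁻⁵) = 717,807,774
N ≈ √717,807,774 ≈ 26,791.9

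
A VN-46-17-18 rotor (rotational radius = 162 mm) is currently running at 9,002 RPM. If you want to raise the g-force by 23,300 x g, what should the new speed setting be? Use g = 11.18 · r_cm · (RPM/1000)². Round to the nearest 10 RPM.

r = 162 mm = 16.2 cm
Current RCF = 11.18 × 16.2 × (9.002)² = 11.18 × 16.2 × 81.036004 ≈ 14,676.9 × g
Target RCF = 14,676.9 + 23,300 = 37,976.9 × g
(N/1000)² = 37,976.9 / 181.116 = 209.6827
N = 1000 × √209.6827 ≈ 14,480.4

N₂ ≈ 14480 RPM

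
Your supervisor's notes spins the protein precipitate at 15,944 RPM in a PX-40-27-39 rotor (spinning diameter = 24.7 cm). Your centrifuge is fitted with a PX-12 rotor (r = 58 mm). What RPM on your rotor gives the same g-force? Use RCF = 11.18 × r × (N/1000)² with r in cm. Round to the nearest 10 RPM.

≈ 23270 RPM

Original rotor: r = 24.7 / 2 = 12.35 cm
RCF_original = 11.18 × 12.35 × (15.944)² = 11.18 × 12.35 × 254.211136 ≈ 35,099.7 × g
Your rotor: r = 58 mm = 5.8 cm
35,099.7 = 11.18 × 5.8 × (N/1000)²
(N/1000)² = 35,099.7 / 64.844 = 541.2945
N = 1000 × √541.2945 ≈ 23,265.7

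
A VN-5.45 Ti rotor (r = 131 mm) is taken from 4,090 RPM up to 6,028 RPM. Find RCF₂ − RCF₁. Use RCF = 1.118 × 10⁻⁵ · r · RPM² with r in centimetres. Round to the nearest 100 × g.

2900 g

r = 131 mm = 13.1 cm
RCF₁ = 1.118 × 10⁻⁵ × 13.1 × (4090)² = 1.118 × 10⁻⁵ × 13.1 × 16,728,100 ≈ 2,450 × g
RCF₂ = 1.118 × 10⁻⁵ × 13.1 × (6028)² = 1.118 × 10⁻⁵ × 13.1 × 36,336,784 ≈ 5,321.8 × g
Increase = 5,321.8 − 2,450 = 2,871.8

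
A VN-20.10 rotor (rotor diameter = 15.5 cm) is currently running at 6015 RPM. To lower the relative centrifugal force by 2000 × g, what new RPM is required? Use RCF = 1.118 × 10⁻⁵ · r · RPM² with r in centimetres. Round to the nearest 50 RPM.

r = 15.5 / 2 = 7.75 cm
Current RCF = 1.118 × 10⁻⁵ × 7.75 × (6015)² = 1.118 × 10⁻⁵ × 7.75 × 36,180,225 ≈ 3,134.8 × g
Target RCF = 3,134.8 − 2,000 = 1,134.8 × g
N² = 1,134.8 / (8.6645 × 10⁻⁵) = 13,097,120
N ≈ √13,097,120 ≈ 3,619.0

3600 RPM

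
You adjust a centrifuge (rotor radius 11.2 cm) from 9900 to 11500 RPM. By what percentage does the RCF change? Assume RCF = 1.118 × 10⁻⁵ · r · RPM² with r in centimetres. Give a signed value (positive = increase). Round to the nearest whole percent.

+35%

RCF ∝ N², so the ratio is (11500/9900)² = (1.161616)² = 1.3494.
Change = 1.3494 − 1 = +0.3494 → +34.9%.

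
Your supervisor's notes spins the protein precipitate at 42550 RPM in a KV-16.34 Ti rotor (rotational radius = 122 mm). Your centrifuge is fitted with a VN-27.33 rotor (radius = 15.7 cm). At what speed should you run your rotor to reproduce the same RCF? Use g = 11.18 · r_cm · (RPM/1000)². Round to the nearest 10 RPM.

Original rotor: r = 122 mm = 12.2 cm
RCF_original = 11.18 × 12.2 × (42.55)² = 11.18 × 12.2 × 1,810.5025 ≈ 246,945.3 × g
246,945.3 = 11.18 × 15.7 × (N/1000)²
(N/1000)² = 246,945.3 / 175.526 = 1406.887
N = 1000 × √1406.887 ≈ 37,508.5

37510 RPM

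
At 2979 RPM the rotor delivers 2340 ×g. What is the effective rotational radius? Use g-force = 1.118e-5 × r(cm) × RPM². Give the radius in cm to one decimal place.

2340 = 1.118 × 10⁻⁵ × r × (2979)²
r = 2340 / (1.118 × 10⁻⁵ × 8,874,441) = 2340 / 99.21625 ≈ 23.585 cm

≈ 23.6 cm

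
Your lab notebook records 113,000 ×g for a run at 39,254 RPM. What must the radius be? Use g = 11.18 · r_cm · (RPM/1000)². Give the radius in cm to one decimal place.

≈ 6.6 cm

RCF = 11.18 × r × (N/1000)²
113000 = 11.18 × r × (39.254)²
r = 113000 / (11.18 × 1540.876516) = 113000 / 17227 ≈ 6.559 cm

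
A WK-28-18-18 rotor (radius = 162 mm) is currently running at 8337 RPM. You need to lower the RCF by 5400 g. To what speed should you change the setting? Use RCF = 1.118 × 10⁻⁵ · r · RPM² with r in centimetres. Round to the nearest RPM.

r = 162 mm = 16.2 cm
Current RCF = 1.118 × 10⁻⁵ × 16.2 × (8337)² = 1.118 × 10⁻⁵ × 16.2 × 69,505,569 ≈ 12,588.6 × g
Target RCF = 12,588.6 − 5,400 = 7,188.6 × g
N² = 7,188.6 / (18.1116 × 10⁻⁵) = 39,690,585
N ≈ √39,690,585 ≈ 6,300.0

N₂ ≈ 6300 RPM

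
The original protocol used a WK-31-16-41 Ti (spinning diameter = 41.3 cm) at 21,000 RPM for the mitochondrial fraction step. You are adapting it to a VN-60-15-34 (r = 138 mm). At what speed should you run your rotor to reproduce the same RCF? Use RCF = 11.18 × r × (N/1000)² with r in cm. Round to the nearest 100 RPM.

Original rotor: r = 41.3 / 2 = 20.65 cm
RCF = 11.18 × r × (N/1000)²
RCF_original = 11.18 × 20.65 × (21)² = 11.18 × 20.65 × 441 ≈ 101,812.3 × g
Your rotor: r = 138 mm = 13.8 cm
101,812.3 = 11.18 × 13.8 × (N/1000)²
(N/1000)² = 101,812.3 / 154.284 = 659.9019
N = 1000 × √659.9019 ≈ 25,688.6

≈ 25700 RPM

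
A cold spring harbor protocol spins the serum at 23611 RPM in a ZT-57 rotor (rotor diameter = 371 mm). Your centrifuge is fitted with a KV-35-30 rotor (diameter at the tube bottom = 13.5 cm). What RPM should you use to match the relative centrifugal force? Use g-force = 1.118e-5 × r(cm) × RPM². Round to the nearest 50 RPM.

Original rotor: r = 371 mm / 2 = 185.5 mm = 18.55 cm
RCF_original = 1.118 × 10⁻⁵ × 18.55 × (23611)² = 1.118 × 10⁻⁵ × 18.55 × 557,479,321 ≈ 115,615.1 × g
Your rotor: r = 13.5 / 2 = 6.75 cm
115,615.1 = 1.118 × 10⁻⁵ × 6.75 × N²
N² = 115,615.1 / (7.5465 × 10⁻⁵) = 1,532,036,043
N ≈ √1,532,036,043 ≈ 39,141.2

≈ 39150 RPM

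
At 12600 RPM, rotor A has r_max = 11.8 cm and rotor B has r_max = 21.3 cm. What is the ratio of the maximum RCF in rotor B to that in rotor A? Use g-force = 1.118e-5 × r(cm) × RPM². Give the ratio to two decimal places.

At fixed N, RCF ∝ r, so RCF_B/RCF_A = r_B/r_A = 21.3 / 11.8 = 1.8051.

1.81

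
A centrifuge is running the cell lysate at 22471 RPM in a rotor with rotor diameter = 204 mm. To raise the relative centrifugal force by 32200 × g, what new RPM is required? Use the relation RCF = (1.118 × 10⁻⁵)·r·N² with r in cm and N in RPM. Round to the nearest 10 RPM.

r = 204 mm / 2 = 102 mm = 10.2 cm
Current RCF = 1.118 × 10⁻⁵ × 10.2 × (22471)² = 1.118 × 10⁻⁵ × 10.2 × 504,945,841 ≈ 57,582 × g
Target RCF = 57,582 + 32,200 = 89,782 × g
N² = 89,782 / (11.4036 × 10⁻⁵) = 787,312,778
N ≈ √787,312,778 ≈ 28,059.1

28060 RPM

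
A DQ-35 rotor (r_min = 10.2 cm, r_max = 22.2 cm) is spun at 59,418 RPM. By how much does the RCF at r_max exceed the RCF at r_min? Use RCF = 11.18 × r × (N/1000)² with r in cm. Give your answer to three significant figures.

RCF_max = 11.18 × 22.2 × (59.418)² = 11.18 × 22.2 × 3,530.498724 ≈ 876,255.7 × g
RCF_min = 11.18 × 10.2 × (59.418)² = 11.18 × 10.2 × 3,530.498724 ≈ 402,604 × g
ΔRCF = 876,255.7 − 402,604 = 473,651.7

ΔRCF ≈ 474000 × g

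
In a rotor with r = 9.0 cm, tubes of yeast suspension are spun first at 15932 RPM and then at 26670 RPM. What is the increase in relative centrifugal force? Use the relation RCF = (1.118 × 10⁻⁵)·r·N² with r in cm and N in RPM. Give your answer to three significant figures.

46000 ×g

RCF₁ = 1.118 × 10⁻⁵ × 9 × (15932)² = 1.118 × 10⁻⁵ × 9 × 253,828,624 ≈ 25,540.2 × g
RCF₂ = 1.118 × 10⁻⁵ × 9 × (26670)² = 1.118 × 10⁻⁵ × 9 × 711,288,900 ≈ 71,569.9 × g
Increase = 71,569.9 − 25,540.2 = 46,029.7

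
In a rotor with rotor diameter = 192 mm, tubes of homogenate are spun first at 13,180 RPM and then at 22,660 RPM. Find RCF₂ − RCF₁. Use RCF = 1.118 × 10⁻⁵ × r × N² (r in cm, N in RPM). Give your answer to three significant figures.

r = 192 mm / 2 = 96 mm = 9.6 cm
RCF₁ = 1.118 × 10⁻⁵ × 9.6 × (13180)² = 1.118 × 10⁻⁵ × 9.6 × 173,712,400 ≈ 18,644.2 × g
RCF₂ = 1.118 × 10⁻⁵ × 9.6 × (22660)² = 1.118 × 10⁻⁵ × 9.6 × 513,475,600 ≈ 55,110.3 × g
Increase = 55,110.3 − 18,644.2 = 36,466.1

≈ 36500 x g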